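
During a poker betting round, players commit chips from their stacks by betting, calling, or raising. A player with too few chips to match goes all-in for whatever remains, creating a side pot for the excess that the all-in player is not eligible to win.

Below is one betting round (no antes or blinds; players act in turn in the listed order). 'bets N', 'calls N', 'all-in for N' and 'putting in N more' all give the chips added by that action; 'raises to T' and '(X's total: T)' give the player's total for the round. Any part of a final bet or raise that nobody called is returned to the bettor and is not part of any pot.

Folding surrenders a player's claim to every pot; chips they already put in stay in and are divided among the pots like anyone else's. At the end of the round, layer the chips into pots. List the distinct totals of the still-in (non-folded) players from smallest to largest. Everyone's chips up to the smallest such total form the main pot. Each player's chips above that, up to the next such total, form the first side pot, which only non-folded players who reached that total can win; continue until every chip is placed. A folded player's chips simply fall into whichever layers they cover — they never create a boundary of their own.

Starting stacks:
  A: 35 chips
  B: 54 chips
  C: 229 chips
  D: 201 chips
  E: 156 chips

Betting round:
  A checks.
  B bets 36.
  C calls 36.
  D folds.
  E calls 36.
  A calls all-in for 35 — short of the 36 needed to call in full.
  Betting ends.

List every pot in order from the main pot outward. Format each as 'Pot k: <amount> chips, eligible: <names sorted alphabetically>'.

Contributions: A=35, B=36, C=36, E=36
Folded: D
Pot levels (distinct totals of non-folded players): 35, 36
Layer 1-35: 35 each from A, B, C, E = 35*4 = 140 chips; eligible A, B, C, E
Layer 36-36: 1 each from B, C, E = 1*3 = 3 chips; eligible B, C, E

Pot 1: 140 chips, eligible: A, B, C, E
Pot 2: 3 chips, eligible: B, C, E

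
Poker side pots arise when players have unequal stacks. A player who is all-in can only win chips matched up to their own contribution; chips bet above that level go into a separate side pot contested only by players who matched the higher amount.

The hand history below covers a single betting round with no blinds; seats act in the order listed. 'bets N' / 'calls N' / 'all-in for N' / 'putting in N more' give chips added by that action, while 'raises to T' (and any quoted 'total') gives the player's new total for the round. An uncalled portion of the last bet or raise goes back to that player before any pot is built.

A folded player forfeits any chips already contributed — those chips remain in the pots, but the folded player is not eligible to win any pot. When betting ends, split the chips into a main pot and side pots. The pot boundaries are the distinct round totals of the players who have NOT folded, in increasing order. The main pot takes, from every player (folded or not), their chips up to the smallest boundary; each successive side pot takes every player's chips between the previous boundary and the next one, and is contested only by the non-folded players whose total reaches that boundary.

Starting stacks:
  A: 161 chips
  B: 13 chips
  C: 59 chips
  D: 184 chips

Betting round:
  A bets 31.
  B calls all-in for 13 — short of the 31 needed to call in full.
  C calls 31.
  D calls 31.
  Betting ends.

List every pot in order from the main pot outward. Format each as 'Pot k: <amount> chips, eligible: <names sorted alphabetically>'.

Contributions: A=31, B=13, C=31, D=31
Pot levels (distinct totals of non-folded players): 13, 31
Layer 1-13: 13 each from A, B, C, D = 13*4 = 52 chips; eligible A, B, C, D
Layer 14-31: 18 each from A, C, D = 18*3 = 54 chips; eligible A, C, D

Pot 1: 52 chips, eligible: A, B, C, D
Pot 2: 54 chips, eligible: A, C, D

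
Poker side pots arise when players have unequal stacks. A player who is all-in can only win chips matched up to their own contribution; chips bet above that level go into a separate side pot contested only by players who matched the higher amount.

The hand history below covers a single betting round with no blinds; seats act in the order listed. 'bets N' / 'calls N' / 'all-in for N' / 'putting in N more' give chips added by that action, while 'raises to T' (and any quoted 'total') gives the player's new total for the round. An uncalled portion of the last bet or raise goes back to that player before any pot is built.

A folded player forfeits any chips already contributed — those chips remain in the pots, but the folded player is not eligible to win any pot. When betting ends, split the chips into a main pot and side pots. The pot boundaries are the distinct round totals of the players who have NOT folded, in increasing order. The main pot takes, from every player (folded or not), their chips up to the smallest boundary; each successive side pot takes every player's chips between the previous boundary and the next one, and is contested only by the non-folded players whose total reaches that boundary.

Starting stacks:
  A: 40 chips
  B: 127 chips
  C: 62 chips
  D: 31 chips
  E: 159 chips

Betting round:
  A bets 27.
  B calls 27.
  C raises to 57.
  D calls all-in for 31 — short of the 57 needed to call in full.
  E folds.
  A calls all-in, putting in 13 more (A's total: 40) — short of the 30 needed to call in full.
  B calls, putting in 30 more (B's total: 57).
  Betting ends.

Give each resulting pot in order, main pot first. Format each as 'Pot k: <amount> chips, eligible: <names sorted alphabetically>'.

Pot 1: 124 chips, eligible: A, B, C, D
Pot 2: 27 chips, eligible: A, B, C
Pot 3: 34 chips, eligible: B, C

Derivation:
Contributions: A=40, B=57, C=57, D=31
Folded: E
Pot levels (distinct totals of non-folded players): 31, 40, 57
Layer 1-31: 31 each from A, B, C, D = 31*4 = 124 chips; eligible A, B, C, D
Layer 32-40: 9 each from A, B, C = 9*3 = 27 chips; eligible A, B, C
Layer 41-57: 17 each from B, C = 17*2 = 34 chips; eligible B, C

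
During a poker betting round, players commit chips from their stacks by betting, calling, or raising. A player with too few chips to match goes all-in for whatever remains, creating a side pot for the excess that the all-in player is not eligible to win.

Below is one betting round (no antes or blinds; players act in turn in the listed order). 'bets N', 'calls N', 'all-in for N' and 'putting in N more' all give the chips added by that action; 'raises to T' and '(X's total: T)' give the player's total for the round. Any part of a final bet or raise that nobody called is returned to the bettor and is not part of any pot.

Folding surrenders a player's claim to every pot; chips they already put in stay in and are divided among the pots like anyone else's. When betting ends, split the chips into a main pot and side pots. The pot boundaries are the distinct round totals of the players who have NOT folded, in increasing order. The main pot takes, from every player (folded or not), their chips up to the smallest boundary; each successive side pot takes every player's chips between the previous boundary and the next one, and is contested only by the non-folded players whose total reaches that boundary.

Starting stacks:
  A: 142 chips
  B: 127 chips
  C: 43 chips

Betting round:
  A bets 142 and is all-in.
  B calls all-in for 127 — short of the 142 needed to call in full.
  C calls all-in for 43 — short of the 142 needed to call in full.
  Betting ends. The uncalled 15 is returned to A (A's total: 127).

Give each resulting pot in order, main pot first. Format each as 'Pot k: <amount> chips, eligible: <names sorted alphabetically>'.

Pot 1: 129 chips, eligible: A, B, C
Pot 2: 168 chips, eligible: A, B

Derivation:
Contributions (after 15 returned to A): A=127, B=127, C=43
Pot levels (distinct totals of non-folded players): 43, 127
Layer 1-43: 43 each from A, B, C = 43*3 = 129 chips; eligible A, B, C
Layer 44-127: 84 each from A, B = 84*2 = 168 chips; eligible A, B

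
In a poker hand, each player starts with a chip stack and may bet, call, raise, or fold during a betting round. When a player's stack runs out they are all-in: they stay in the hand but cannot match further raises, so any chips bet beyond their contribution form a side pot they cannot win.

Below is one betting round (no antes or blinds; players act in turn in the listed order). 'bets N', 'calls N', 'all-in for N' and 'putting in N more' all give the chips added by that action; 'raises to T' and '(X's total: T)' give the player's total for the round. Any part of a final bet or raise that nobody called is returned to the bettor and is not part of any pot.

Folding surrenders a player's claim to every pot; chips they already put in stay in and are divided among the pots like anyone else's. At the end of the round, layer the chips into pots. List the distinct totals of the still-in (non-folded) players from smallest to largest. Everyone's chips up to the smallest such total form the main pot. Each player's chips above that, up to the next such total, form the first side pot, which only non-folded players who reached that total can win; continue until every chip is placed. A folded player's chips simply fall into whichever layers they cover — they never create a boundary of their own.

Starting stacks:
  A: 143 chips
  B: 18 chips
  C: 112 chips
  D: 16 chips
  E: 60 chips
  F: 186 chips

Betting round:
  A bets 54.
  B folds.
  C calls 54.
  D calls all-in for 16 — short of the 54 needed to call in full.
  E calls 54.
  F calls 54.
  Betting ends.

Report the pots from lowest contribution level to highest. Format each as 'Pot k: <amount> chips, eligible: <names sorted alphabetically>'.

Pot 1: 80 chips, eligible: A, C, D, E, F
Pot 2: 152 chips, eligible: A, C, E, F

Derivation:
Contributions: A=54, C=54, D=16, E=54, F=54
Folded: B
Pot levels (distinct totals of non-folded players): 16, 54
Layer 1-16: 16 each from A, C, D, E, F = 16*5 = 80 chips; eligible A, C, D, E, F
Layer 17-54: 38 each from A, C, E, F = 38*4 = 152 chips; eligible A, C, E, F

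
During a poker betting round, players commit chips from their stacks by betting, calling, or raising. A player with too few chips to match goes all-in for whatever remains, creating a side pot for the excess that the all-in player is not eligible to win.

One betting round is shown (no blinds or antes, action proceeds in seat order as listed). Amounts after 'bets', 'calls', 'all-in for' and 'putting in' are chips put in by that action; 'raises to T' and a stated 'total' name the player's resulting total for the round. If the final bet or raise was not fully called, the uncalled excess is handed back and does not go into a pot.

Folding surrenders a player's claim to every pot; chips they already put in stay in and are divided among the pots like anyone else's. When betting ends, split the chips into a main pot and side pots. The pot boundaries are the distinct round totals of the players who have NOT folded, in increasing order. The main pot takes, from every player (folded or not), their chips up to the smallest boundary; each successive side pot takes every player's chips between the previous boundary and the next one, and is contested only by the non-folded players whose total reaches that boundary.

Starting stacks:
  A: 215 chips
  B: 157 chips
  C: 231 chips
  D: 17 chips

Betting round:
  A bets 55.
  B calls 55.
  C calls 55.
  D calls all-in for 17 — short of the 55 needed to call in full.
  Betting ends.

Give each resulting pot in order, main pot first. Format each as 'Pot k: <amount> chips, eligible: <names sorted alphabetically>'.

Contributions: A=55, B=55, C=55, D=17
Pot levels (distinct totals of non-folded players): 17, 55
Layer 1-17: 17 each from A, B, C, D = 17*4 = 68 chips; eligible A, B, C, D
Layer 18-55: 38 each from A, B, C = 38*3 = 114 chips; eligible A, B, C

Pot 1: 68 chips, eligible: A, B, C, D
Pot 2: 114 chips, eligible: A, B, C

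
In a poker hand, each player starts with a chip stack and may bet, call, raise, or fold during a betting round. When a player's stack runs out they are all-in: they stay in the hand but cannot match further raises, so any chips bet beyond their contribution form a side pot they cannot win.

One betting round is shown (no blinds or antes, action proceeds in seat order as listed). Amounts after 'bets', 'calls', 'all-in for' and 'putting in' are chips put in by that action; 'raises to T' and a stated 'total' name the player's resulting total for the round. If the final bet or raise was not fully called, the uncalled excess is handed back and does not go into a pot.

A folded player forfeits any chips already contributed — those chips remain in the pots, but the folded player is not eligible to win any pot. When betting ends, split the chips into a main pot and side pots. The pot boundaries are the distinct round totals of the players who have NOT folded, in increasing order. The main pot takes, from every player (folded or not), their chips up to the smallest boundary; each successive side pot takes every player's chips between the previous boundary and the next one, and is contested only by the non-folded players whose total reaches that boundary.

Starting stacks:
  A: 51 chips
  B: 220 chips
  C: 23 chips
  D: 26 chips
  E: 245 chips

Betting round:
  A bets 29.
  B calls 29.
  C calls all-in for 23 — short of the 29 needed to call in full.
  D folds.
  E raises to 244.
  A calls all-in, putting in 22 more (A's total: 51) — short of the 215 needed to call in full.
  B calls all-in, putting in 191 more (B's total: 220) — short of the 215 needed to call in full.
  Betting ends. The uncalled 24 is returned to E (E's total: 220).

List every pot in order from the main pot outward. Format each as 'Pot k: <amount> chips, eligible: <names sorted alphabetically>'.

Pot 1: 92 chips, eligible: A, B, C, E
Pot 2: 84 chips, eligible: A, B, E
Pot 3: 338 chips, eligible: B, E

Derivation:
Contributions (after 24 returned to E): A=51, B=220, C=23, E=220
Folded: D
Pot levels (distinct totals of non-folded players): 23, 51, 220
Layer 1-23: 23 each from A, B, C, E = 23*4 = 92 chips; eligible A, B, C, E
Layer 24-51: 28 each from A, B, E = 28*3 = 84 chips; eligible A, B, E
Layer 52-220: 169 each from B, E = 169*2 = 338 chips; eligible B, E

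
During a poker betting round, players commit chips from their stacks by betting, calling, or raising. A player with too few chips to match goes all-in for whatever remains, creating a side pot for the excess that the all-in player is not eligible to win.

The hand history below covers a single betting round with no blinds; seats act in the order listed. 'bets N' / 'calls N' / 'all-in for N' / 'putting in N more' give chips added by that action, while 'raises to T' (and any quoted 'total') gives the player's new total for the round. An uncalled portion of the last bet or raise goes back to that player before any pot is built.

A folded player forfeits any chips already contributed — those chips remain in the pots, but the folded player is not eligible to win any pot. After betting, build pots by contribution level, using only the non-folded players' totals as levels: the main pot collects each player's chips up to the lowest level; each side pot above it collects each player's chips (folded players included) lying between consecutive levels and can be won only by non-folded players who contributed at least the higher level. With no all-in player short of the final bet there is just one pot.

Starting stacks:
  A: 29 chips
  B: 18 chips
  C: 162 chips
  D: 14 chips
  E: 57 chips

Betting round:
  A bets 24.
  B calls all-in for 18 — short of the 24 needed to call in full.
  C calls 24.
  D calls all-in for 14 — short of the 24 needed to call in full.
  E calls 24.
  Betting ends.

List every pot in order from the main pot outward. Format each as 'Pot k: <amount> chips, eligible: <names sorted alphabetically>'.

Pot 1: 70 chips, eligible: A, B, C, D, E
Pot 2: 16 chips, eligible: A, B, C, E
Pot 3: 18 chips, eligible: A, C, E

Derivation:
Contributions: A=24, B=18, C=24, D=14, E=24
Pot levels (distinct totals of non-folded players): 14, 18, 24
Layer 1-14: 14 each from A, B, C, D, E = 14*5 = 70 chips; eligible A, B, C, D, E
Layer 15-18: 4 each from A, B, C, E = 4*4 = 16 chips; eligible A, B, C, E
Layer 19-24: 6 each from A, C, E = 6*3 = 18 chips; eligible A, C, E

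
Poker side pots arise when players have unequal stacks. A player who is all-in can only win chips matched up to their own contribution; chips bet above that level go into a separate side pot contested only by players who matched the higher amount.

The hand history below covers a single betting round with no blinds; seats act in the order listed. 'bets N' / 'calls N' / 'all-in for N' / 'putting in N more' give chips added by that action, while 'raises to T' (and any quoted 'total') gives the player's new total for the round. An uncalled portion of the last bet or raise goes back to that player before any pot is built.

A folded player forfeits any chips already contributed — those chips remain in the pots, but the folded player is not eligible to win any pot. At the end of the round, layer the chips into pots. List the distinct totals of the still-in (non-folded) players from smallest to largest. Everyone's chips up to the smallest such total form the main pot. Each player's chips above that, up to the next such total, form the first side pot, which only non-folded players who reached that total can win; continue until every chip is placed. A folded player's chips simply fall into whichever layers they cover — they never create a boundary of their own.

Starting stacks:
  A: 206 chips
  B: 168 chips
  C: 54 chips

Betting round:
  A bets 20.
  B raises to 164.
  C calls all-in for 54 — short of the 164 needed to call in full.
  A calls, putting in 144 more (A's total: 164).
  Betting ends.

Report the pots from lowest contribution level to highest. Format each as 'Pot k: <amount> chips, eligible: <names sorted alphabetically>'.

Contributions: A=164, B=164, C=54
Pot levels (distinct totals of non-folded players): 54, 164
Layer 1-54: 54 each from A, B, C = 54*3 = 162 chips; eligible A, B, C
Layer 55-164: 110 each from A, B = 110*2 = 220 chips; eligible A, B

Pot 1: 162 chips, eligible: A, B, C
Pot 2: 220 chips, eligible: A, B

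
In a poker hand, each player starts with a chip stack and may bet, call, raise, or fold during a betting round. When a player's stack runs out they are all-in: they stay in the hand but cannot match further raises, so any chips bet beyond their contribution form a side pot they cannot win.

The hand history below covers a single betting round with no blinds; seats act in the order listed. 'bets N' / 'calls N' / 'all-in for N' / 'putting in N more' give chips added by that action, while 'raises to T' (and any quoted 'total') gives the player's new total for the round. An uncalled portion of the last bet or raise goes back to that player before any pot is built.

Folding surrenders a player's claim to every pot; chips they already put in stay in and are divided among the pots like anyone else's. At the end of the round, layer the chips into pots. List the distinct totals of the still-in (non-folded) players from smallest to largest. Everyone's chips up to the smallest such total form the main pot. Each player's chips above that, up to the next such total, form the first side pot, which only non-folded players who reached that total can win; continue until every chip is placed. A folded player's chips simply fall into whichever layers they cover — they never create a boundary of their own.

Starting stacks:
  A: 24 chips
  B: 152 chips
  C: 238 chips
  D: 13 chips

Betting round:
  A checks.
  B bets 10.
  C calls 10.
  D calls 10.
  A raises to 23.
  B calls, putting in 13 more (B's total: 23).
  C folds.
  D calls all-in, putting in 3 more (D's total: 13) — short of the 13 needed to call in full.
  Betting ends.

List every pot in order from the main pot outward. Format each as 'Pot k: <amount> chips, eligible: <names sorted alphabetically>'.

Contributions: A=23, B=23, C=10, D=13
Folded: C
Pot levels (distinct totals of non-folded players): 13, 23
Layer 1-13: A 13 + B 13 + C 10 + D 13 = 49 chips; eligible A, B, D
Layer 14-23: 10 each from A, B = 10*2 = 20 chips; eligible A, B

Pot 1: 49 chips, eligible: A, B, D
Pot 2: 20 chips, eligible: A, B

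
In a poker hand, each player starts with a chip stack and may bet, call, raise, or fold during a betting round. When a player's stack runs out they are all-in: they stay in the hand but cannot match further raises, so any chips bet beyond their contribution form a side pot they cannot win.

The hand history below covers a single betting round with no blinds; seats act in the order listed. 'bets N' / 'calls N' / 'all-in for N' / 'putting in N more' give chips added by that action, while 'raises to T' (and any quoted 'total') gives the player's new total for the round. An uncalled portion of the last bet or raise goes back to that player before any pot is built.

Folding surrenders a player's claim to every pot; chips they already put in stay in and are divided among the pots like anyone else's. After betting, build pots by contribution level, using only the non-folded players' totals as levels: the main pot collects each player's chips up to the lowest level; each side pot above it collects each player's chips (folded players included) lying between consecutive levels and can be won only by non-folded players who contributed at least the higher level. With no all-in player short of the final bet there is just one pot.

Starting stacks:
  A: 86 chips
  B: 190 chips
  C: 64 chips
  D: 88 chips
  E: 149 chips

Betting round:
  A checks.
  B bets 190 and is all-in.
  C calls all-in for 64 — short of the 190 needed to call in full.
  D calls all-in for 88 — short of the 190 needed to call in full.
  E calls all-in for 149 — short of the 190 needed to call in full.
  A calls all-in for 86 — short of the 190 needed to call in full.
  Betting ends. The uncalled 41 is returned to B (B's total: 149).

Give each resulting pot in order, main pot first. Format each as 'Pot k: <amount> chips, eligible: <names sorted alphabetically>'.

Pot 1: 320 chips, eligible: A, B, C, D, E
Pot 2: 88 chips, eligible: A, B, D, E
Pot 3: 6 chips, eligible: B, D, E
Pot 4: 122 chips, eligible: B, E

Derivation:
Contributions (after 41 returned to B): A=86, B=149, C=64, D=88, E=149
Pot levels (distinct totals of non-folded players): 64, 86, 88, 149
Layer 1-64: 64 each from A, B, C, D, E = 64*5 = 320 chips; eligible A, B, C, D, E
Layer 65-86: 22 each from A, B, D, E = 22*4 = 88 chips; eligible A, B, D, E
Layer 87-88: 2 each from B, D, E = 2*3 = 6 chips; eligible B, D, E
Layer 89-149: 61 each from B, E = 61*2 = 122 chips; eligible B, E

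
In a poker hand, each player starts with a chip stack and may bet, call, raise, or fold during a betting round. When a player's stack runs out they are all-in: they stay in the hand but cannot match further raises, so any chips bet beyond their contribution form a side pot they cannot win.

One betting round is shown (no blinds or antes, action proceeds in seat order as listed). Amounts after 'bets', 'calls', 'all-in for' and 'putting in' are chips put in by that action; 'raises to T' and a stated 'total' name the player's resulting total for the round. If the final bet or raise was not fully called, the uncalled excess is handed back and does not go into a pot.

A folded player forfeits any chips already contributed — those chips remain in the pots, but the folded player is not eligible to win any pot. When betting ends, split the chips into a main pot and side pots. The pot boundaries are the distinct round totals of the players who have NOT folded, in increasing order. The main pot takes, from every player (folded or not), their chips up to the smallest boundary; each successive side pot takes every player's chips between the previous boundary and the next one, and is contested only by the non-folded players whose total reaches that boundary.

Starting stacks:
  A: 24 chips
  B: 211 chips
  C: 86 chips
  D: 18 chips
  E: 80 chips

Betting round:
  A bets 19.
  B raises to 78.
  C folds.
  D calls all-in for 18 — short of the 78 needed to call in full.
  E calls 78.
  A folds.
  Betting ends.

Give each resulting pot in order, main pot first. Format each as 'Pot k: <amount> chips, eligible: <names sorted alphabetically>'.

Pot 1: 72 chips, eligible: B, D, E
Pot 2: 121 chips, eligible: B, E

Derivation:
Contributions: A=19, B=78, D=18, E=78
Folded: A, C
Pot levels (distinct totals of non-folded players): 18, 78
Layer 1-18: 18 each from A, B, D, E = 18*4 = 72 chips; eligible B, D, E
Layer 19-78: A 1 + B 60 + E 60 = 121 chips; eligible B, E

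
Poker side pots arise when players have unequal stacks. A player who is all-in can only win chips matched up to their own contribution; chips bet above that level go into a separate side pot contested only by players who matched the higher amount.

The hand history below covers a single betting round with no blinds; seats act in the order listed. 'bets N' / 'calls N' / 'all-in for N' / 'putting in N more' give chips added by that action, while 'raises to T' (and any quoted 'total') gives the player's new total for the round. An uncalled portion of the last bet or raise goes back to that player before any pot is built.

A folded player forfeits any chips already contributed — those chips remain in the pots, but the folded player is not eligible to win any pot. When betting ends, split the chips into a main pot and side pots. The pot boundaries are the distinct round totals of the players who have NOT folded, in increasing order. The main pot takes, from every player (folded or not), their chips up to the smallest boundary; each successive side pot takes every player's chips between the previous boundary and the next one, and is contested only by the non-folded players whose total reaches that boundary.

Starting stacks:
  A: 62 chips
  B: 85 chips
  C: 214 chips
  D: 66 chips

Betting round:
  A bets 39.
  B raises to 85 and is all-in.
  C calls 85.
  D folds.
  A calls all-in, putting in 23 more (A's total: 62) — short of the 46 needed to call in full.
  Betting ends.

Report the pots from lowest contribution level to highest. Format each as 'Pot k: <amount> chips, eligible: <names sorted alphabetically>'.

Contributions: A=62, B=85, C=85
Folded: D
Pot levels (distinct totals of non-folded players): 62, 85
Layer 1-62: 62 each from A, B, C = 62*3 = 186 chips; eligible A, B, C
Layer 63-85: 23 each from B, C = 23*2 = 46 chips; eligible B, C

Pot 1: 186 chips, eligible: A, B, C
Pot 2: 46 chips, eligible: B, C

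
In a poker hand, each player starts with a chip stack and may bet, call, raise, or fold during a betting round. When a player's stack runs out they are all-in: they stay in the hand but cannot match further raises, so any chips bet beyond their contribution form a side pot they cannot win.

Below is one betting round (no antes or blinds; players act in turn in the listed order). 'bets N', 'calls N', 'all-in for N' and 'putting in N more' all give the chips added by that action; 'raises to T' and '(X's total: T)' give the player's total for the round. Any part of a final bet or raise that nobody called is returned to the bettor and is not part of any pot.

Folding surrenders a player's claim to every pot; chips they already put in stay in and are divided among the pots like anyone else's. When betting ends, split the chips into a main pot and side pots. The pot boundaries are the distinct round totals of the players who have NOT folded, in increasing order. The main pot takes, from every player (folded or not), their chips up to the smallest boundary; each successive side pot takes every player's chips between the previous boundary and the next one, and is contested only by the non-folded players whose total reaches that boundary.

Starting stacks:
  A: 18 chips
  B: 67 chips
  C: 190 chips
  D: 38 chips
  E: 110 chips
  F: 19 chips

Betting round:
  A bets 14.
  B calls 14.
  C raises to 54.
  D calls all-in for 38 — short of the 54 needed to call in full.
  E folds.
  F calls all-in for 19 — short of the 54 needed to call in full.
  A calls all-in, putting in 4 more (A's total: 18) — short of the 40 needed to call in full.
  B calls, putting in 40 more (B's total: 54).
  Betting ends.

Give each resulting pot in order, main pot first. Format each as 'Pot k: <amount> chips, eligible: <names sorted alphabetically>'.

Contributions: A=18, B=54, C=54, D=38, F=19
Folded: E
Pot levels (distinct totals of non-folded players): 18, 19, 38, 54
Layer 1-18: 18 each from A, B, C, D, F = 18*5 = 90 chips; eligible A, B, C, D, F
Layer 19-19: 1 each from B, C, D, F = 1*4 = 4 chips; eligible B, C, D, F
Layer 20-38: 19 each from B, C, D = 19*3 = 57 chips; eligible B, C, D
Layer 39-54: 16 each from B, C = 16*2 = 32 chips; eligible B, C

Pot 1: 90 chips, eligible: A, B, C, D, F
Pot 2: 4 chips, eligible: B, C, D, F
Pot 3: 57 chips, eligible: B, C, D
Pot 4: 32 chips, eligible: B, C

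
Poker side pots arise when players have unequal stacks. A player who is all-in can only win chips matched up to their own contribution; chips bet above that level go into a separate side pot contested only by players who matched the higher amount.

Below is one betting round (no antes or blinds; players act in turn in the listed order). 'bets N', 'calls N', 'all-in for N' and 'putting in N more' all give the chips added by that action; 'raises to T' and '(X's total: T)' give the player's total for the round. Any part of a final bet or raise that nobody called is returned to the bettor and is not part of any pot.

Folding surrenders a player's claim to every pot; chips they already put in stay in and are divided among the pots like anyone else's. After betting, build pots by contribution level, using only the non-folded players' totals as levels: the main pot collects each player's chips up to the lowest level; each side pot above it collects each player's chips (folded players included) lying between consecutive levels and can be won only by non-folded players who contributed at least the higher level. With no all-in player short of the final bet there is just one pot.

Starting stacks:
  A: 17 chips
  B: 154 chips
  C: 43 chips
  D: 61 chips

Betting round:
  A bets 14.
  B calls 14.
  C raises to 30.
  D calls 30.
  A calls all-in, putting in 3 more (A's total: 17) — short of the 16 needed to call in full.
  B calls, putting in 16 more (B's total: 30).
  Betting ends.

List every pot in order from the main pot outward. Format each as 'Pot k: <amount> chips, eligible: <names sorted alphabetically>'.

Contributions: A=17, B=30, C=30, D=30
Pot levels (distinct totals of non-folded players): 17, 30
Layer 1-17: 17 each from A, B, C, D = 17*4 = 68 chips; eligible A, B, C, D
Layer 18-30: 13 each from B, C, D = 13*3 = 39 chips; eligible B, C, D

Pot 1: 68 chips, eligible: A, B, C, D
Pot 2: 39 chips, eligible: B, C, D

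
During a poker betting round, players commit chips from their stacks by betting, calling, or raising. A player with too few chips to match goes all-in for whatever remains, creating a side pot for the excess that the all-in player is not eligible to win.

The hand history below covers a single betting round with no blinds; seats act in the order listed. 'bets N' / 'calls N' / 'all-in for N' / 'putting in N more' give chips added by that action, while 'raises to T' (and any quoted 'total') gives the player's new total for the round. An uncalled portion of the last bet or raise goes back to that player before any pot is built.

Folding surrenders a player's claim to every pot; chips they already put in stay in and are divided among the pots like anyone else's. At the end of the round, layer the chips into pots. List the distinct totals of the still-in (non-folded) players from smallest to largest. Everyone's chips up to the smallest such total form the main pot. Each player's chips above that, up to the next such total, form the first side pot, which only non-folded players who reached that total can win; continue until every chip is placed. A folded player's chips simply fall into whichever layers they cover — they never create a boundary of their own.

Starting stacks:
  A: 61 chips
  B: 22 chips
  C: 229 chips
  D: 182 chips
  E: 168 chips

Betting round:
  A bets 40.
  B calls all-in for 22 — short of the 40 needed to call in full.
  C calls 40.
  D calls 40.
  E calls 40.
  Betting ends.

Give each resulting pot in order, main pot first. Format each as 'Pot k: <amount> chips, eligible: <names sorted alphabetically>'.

Pot 1: 110 chips, eligible: A, B, C, D, E
Pot 2: 72 chips, eligible: A, C, D, E

Derivation:
Contributions: A=40, B=22, C=40, D=40, E=40
Pot levels (distinct totals of non-folded players): 22, 40
Layer 1-22: 22 each from A, B, C, D, E = 22*5 = 110 chips; eligible A, B, C, D, E
Layer 23-40: 18 each from A, C, D, E = 18*4 = 72 chips; eligible A, C, D, E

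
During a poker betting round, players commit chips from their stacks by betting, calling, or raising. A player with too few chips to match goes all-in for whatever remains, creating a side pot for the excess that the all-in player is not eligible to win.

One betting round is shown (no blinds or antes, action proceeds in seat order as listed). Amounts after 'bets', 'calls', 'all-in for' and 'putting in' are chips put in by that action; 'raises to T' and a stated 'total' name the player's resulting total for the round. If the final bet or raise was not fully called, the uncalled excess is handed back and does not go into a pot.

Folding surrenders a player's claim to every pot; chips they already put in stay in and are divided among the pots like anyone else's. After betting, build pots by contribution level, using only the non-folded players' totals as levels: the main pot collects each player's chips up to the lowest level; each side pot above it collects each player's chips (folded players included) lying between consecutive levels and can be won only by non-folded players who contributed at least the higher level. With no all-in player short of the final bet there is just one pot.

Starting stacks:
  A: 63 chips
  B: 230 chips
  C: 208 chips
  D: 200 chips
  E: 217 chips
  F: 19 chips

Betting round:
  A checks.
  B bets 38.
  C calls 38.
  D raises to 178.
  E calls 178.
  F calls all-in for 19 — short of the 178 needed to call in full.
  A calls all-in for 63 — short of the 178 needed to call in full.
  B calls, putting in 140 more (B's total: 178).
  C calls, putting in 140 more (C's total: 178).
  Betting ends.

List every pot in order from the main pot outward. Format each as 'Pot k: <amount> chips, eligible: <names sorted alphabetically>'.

Contributions: A=63, B=178, C=178, D=178, E=178, F=19
Pot levels (distinct totals of non-folded players): 19, 63, 178
Layer 1-19: 19 each from A, B, C, D, E, F = 19*6 = 114 chips; eligible A, B, C, D, E, F
Layer 20-63: 44 each from A, B, C, D, E = 44*5 = 220 chips; eligible A, B, C, D, E
Layer 64-178: 115 each from B, C, D, E = 115*4 = 460 chips; eligible B, C, D, E

Pot 1: 114 chips, eligible: A, B, C, D, E, F
Pot 2: 220 chips, eligible: A, B, C, D, E
Pot 3: 460 chips, eligible: B, C, D, E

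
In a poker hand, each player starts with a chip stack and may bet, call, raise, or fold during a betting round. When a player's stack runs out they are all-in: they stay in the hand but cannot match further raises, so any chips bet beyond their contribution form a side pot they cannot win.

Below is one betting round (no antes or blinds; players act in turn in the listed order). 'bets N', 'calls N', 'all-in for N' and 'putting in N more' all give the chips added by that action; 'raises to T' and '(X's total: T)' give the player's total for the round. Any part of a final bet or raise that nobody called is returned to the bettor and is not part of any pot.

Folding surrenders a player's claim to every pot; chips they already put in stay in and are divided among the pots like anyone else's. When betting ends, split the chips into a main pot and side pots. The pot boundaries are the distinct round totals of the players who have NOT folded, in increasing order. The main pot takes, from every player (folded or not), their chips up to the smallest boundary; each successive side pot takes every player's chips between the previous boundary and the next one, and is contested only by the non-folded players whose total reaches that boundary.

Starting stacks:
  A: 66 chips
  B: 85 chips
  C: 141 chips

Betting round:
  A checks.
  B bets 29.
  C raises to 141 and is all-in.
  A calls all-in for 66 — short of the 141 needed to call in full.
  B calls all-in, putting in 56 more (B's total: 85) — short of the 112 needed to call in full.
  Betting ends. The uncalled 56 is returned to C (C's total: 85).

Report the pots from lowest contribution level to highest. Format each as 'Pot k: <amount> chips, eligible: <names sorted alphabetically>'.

Pot 1: 198 chips, eligible: A, B, C
Pot 2: 38 chips, eligible: B, C

Derivation:
Contributions (after 56 returned to C): A=66, B=85, C=85
Pot levels (distinct totals of non-folded players): 66, 85
Layer 1-66: 66 each from A, B, C = 66*3 = 198 chips; eligible A, B, C
Layer 67-85: 19 each from B, C = 19*2 = 38 chips; eligible B, C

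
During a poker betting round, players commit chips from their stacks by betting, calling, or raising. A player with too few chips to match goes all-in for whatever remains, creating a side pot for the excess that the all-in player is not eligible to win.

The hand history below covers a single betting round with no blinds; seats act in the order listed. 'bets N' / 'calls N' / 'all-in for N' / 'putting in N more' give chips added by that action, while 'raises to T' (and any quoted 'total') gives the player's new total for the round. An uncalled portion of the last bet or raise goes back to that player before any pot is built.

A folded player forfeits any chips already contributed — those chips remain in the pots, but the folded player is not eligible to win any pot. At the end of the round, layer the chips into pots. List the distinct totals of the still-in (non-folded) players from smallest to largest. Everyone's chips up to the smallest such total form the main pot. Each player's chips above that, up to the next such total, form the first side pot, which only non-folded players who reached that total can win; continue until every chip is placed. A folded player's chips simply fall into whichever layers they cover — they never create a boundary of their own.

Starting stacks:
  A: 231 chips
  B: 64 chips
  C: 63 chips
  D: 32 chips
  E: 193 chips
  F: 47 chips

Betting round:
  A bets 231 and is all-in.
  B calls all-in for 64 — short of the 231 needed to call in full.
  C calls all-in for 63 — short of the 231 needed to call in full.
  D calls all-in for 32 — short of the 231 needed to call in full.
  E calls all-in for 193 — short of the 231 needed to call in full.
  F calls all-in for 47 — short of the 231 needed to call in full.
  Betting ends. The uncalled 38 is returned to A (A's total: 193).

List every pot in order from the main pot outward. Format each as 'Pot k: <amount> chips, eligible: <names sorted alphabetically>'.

Pot 1: 192 chips, eligible: A, B, C, D, E, F
Pot 2: 75 chips, eligible: A, B, C, E, F
Pot 3: 64 chips, eligible: A, B, C, E
Pot 4: 3 chips, eligible: A, B, E
Pot 5: 258 chips, eligible: A, E

Derivation:
Contributions (after 38 returned to A): A=193, B=64, C=63, D=32, E=193, F=47
Pot levels (distinct totals of non-folded players): 32, 47, 63, 64, 193
Layer 1-32: 32 each from A, B, C, D, E, F = 32*6 = 192 chips; eligible A, B, C, D, E, F
Layer 33-47: 15 each from A, B, C, E, F = 15*5 = 75 chips; eligible A, B, C, E, F
Layer 48-63: 16 each from A, B, C, E = 16*4 = 64 chips; eligible A, B, C, E
Layer 64-64: 1 each from A, B, E = 1*3 = 3 chips; eligible A, B, E
Layer 65-193: 129 each from A, E = 129*2 = 258 chips; eligible A, E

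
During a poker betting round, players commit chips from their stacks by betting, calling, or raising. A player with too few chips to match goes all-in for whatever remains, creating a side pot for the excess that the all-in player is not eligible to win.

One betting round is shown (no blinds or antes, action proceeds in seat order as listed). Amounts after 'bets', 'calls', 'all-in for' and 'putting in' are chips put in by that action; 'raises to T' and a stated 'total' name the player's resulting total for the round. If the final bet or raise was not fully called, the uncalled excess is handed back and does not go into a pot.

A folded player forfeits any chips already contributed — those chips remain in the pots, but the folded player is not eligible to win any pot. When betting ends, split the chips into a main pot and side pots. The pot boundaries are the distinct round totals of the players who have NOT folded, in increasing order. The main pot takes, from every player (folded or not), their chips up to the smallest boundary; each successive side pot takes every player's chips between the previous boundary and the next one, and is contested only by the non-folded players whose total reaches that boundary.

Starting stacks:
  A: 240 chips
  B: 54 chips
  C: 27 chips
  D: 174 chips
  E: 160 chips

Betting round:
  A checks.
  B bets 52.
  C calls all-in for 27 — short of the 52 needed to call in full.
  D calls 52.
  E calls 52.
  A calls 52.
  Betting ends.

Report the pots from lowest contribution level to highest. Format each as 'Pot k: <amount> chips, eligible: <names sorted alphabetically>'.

Contributions: A=52, B=52, C=27, D=52, E=52
Pot levels (distinct totals of non-folded players): 27, 52
Layer 1-27: 27 each from A, B, C, D, E = 27*5 = 135 chips; eligible A, B, C, D, E
Layer 28-52: 25 each from A, B, D, E = 25*4 = 100 chips; eligible A, B, D, E

Pot 1: 135 chips, eligible: A, B, C, D, E
Pot 2: 100 chips, eligible: A, B, D, E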